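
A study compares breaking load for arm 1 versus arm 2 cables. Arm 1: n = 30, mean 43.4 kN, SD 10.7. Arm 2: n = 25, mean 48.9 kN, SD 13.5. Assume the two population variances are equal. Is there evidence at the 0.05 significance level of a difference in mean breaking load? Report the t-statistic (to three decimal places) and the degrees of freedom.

t = -1.686, df = 53

Let group 1 = arm 1, group 2 = arm 2. H0: μ_1 = μ_2; H1: μ_1 ≠ μ_2 (two-sample pooled-variance t-test, two-sided).
s_p² = [(30−1)·10.7² + (25−1)·13.5²]/(30+25−2) = 145.174
t = (43.4 − 48.9)/√[145.174·(1/30 + 1/25)] = -1.686
df = n₁ + n₂ − 2 = 53
Two-sided p-value ≈ 0.098
Since p ≈ 0.098 > α = 0.05, fail to reject H0; the data do not provide sufficient evidence against H0.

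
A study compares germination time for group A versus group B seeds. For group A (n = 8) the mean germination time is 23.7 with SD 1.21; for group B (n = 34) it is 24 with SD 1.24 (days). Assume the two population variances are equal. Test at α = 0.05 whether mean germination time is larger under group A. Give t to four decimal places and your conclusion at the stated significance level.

t = -0.6183; fail to reject H0

Let group 1 = group A, group 2 = group B. H0: μ_1 = μ_2; H1: μ_1 > μ_2 (two-sample pooled-variance t-test, right-tailed).
s_p² = [(8−1)·1.21² + (34−1)·1.24²]/(8+34−2) = 1.52474
t = (23.7 − 24)/√[1.52474·(1/8 + 1/34)] = -0.6183
df = n₁ + n₂ − 2 = 40
p-value = P(T ≥ -0.6183) ≈ 0.7301
Since p ≈ 0.7301 > α = 0.05, fail to reject H0; the evidence is not statistically significant.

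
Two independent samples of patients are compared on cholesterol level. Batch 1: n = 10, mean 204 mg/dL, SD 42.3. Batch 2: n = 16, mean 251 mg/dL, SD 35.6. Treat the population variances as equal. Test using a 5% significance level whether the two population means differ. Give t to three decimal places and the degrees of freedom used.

Let group 1 = batch 1, group 2 = batch 2. H0: μ_1 = μ_2; H1: μ_1 ≠ μ_2 (two-sample pooled-variance t-test, two-sided).
s_p² = [(10−1)·42.3² + (16−1)·35.6²]/(10+16−2) = 1463.08
t = (204 − 251)/√[1463.08·(1/10 + 1/16)] = -3.048
df = n₁ + n₂ − 2 = 24
Two-sided p-value ≈ 0.006
Since p ≈ 0.006 < α = 0.05, reject H0; the data support H1.

t = -3.048, df = 24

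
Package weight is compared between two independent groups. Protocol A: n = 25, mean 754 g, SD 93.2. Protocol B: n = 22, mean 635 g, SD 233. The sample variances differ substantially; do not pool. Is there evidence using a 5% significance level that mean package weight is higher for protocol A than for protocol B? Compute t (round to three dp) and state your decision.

t = 2.243; reject H0

Let group 1 = protocol A, group 2 = protocol B. H0: μ_1 = μ_2; H1: μ_1 > μ_2 (Welch's two-sample t-test, right-tailed).
t = (x̄_1 − x̄_2)/√(s_1²/n_1 + s_2²/n_2) = (754 − 635)/√(93.2²/25 + 233²/22) = 2.243
Welch–Satterthwaite df ≈ 26.86
p-value = P(T ≥ 2.243) ≈ 0.017
Since p ≈ 0.017 < α = 0.05, reject H0; the data support H1.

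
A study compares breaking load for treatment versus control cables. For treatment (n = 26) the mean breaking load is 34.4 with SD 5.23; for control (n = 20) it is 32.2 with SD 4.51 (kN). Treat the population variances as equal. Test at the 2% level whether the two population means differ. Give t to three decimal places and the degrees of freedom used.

t = 1.500, df = 44

Let group 1 = treatment, group 2 = control. H0: μ_1 = μ_2; H1: μ_1 ≠ μ_2 (two-sample pooled-variance t-test, two-sided).
s_p² = [(26−1)·5.23² + (20−1)·4.51²]/(26+20−2) = 24.3246
t = (34.4 − 32.2)/√[24.3246·(1/26 + 1/20)] = 1.500
df = n₁ + n₂ − 2 = 44
Two-sided p-value ≈ 0.1408
Since p ≈ 0.1408 > α = 0.02, fail to reject H0; the evidence is not statistically significant.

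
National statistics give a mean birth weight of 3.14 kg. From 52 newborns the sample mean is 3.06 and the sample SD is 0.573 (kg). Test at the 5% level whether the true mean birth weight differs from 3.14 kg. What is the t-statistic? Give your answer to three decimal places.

-1.007

H0: μ = 3.14; H1: μ ≠ 3.14 (one-sample t-test, two-sided).
t = (x̄ − μ₀)/(s/√n) = (3.06 − 3.14)/(0.573/√52) = -1.007
df = n − 1 = 51
Two-sided p-value ≈ 0.3188
Since p ≈ 0.3188 > α = 0.05, fail to reject H0; the evidence is not statistically significant.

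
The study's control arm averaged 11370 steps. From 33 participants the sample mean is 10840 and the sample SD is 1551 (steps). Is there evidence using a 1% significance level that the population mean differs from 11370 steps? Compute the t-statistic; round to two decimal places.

-1.96

H0: μ = 11370; H1: μ ≠ 11370 (one-sample t-test, two-sided).
t = (x̄ − μ₀)/(s/√n) = (10840 − 11370)/(1551/√33) = -1.96
df = n − 1 = 32
Two-sided p-value ≈ 0.0584
Since p ≈ 0.0584 > α = 0.01, fail to reject H0; the evidence is not statistically significant.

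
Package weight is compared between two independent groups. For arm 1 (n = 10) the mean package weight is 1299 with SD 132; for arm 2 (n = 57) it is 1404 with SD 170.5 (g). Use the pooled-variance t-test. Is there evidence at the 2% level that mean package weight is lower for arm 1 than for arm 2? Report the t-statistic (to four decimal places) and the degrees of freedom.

Let group 1 = arm 1, group 2 = arm 2. H0: μ_1 = μ_2; H1: μ_1 < μ_2 (two-sample pooled-variance t-test, left-tailed).
s_p² = [(10−1)·132² + (57−1)·170.5²]/(10+57−2) = 27457.7
t = (1299 − 1404)/√[27457.7·(1/10 + 1/57)] = -1.8482
df = n₁ + n₂ − 2 = 65
p-value = P(T ≤ -1.8482) ≈ 0.035
Since p ≈ 0.035 > α = 0.02, fail to reject H0; the data do not provide sufficient evidence against H0.

t = -1.8482, df = 65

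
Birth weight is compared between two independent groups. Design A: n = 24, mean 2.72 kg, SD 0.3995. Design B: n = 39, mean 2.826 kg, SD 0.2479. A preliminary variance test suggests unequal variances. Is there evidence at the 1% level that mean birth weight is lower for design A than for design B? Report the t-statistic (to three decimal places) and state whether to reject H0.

Let group 1 = design A, group 2 = design B. H0: μ_1 = μ_2; H1: μ_1 < μ_2 (Welch's two-sample t-test, left-tailed).
t = (x̄_1 − x̄_2)/√(s_1²/n_1 + s_2²/n_2) = (2.72 − 2.826)/√(0.3995²/24 + 0.2479²/39) = -1.169
Welch–Satterthwaite df ≈ 34.03
p-value = P(T ≤ -1.169) ≈ 0.1253
Since p ≈ 0.1253 > α = 0.01, fail to reject H0; the evidence is not statistically significant.

t = -1.169; fail to reject H0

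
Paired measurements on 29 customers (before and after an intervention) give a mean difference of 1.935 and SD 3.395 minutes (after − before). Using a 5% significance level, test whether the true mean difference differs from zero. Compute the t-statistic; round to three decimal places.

3.069

H0: μ_d = 0; H1: μ_d ≠ 0 (paired t-test on the differences, two-sided).
t = d̄/(s_d/√n) = 1.935/(3.395/√29) = 3.069
df = n − 1 = 28
Two-sided p-value ≈ 0.005
Since p ≈ 0.005 < α = 0.05, reject H0; the evidence is statistically significant.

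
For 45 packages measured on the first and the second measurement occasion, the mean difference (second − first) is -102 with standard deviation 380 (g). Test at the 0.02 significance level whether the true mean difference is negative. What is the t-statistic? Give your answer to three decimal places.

H0: μ_d = 0; H1: μ_d < 0 (paired t-test on the differences, left-tailed).
t = d̄/(s_d/√n) = -102/(380/√45) = -1.801
df = n − 1 = 44
p-value = P(T ≤ -1.801) ≈ 0.039
Since p ≈ 0.039 > α = 0.02, fail to reject H0; the evidence is not statistically significant.

-1.801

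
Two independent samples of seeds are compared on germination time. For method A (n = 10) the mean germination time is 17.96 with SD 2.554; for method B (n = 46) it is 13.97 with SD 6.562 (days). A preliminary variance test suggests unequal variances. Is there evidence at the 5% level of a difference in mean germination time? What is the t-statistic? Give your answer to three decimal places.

Let group 1 = method A, group 2 = method B. H0: μ_1 = μ_2; H1: μ_1 ≠ μ_2 (Welch's two-sample t-test, two-sided).
t = (x̄_1 − x̄_2)/√(s_1²/n_1 + s_2²/n_2) = (17.96 − 13.97)/√(2.554²/10 + 6.562²/46) = 3.166
Welch–Satterthwaite df ≈ 37.80
Two-sided p-value ≈ 0.003
Since p ≈ 0.003 < α = 0.05, reject H0; the data support H1.

3.166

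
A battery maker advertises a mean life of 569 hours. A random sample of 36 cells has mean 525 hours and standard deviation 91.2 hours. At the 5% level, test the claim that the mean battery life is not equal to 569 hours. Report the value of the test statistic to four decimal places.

-2.8947

H0: μ = 569; H1: μ ≠ 569 (one-sample t-test, two-sided).
t = (x̄ − μ₀)/(s/√n) = (525 − 569)/(91.2/√36) = -2.8947
df = n − 1 = 35
Two-sided p-value ≈ 0.0065
Since p ≈ 0.0065 < α = 0.05, reject H0; the evidence is statistically significant.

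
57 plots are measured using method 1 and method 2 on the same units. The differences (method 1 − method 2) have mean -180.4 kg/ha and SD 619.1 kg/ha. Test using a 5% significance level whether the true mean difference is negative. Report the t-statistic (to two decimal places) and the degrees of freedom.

H0: μ_d = 0; H1: μ_d < 0 (paired t-test on the differences, left-tailed).
t = d̄/(s_d/√n) = -180.4/(619.1/√57) = -2.20
df = n − 1 = 56
p-value = P(T ≤ -2.20) ≈ 0.016
Since p ≈ 0.016 < α = 0.05, reject H0; the evidence is statistically significant.

t = -2.20, df = 56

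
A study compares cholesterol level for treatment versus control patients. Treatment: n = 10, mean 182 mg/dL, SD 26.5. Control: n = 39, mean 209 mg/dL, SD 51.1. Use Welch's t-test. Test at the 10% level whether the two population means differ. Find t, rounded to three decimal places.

-2.305

Let group 1 = treatment, group 2 = control. H0: μ_1 = μ_2; H1: μ_1 ≠ μ_2 (Welch's two-sample t-test, two-sided).
t = (x̄_1 − x̄_2)/√(s_1²/n_1 + s_2²/n_2) = (182 − 209)/√(26.5²/10 + 51.1²/39) = -2.305
Welch–Satterthwaite df ≈ 28.26
Two-sided p-value ≈ 0.0287
Since p ≈ 0.0287 < α = 0.1, reject H0; the data support H1.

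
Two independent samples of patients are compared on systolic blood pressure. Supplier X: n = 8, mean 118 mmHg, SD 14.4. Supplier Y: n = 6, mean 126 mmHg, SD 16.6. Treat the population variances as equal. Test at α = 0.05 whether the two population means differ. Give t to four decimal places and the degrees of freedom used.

Let group 1 = supplier X, group 2 = supplier Y. H0: μ_1 = μ_2; H1: μ_1 ≠ μ_2 (two-sample pooled-variance t-test, two-sided).
s_p² = [(8−1)·14.4² + (6−1)·16.6²]/(8+6−2) = 235.777
t = (118 − 126)/√[235.777·(1/8 + 1/6)] = -0.9647
df = n₁ + n₂ − 2 = 12
Two-sided p-value ≈ 0.354
Since p ≈ 0.354 > α = 0.05, fail to reject H0; the data do not provide sufficient evidence against H0.

t = -0.9647, df = 12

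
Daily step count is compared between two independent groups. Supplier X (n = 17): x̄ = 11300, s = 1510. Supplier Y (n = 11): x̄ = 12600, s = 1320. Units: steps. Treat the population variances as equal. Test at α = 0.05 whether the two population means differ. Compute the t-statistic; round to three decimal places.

-2.333

Let group 1 = supplier X, group 2 = supplier Y. H0: μ_1 = μ_2; H1: μ_1 ≠ μ_2 (two-sample pooled-variance t-test, two-sided).
s_p² = [(17−1)·1510² + (11−1)·1320²]/(17+11−2) = 2073290
t = (11300 − 12600)/√[2073290·(1/17 + 1/11)] = -2.333
df = n₁ + n₂ − 2 = 26
Two-sided p-value ≈ 0.028
Since p ≈ 0.028 < α = 0.05, reject H0; the evidence is statistically significant.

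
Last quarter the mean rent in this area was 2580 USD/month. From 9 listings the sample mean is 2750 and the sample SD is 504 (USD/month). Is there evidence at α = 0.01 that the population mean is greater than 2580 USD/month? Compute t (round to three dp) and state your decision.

t = 1.012; fail to reject H0

H0: μ = 2580; H1: μ > 2580 (one-sample t-test, right-tailed).
t = (x̄ − μ₀)/(s/√n) = (2750 − 2580)/(504/√9) = 1.012
df = n − 1 = 8
p-value = P(T ≥ 1.012) ≈ 0.171
Since p ≈ 0.171 > α = 0.01, fail to reject H0; the evidence is not statistically significant.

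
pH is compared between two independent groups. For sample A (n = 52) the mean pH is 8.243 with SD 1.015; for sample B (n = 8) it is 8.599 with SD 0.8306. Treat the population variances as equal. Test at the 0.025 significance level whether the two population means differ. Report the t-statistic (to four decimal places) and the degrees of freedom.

Let group 1 = sample A, group 2 = sample B. H0: μ_1 = μ_2; H1: μ_1 ≠ μ_2 (two-sample pooled-variance t-test, two-sided).
s_p² = [(52−1)·1.015² + (8−1)·0.8306²]/(52+8−2) = 0.989151
t = (8.243 − 8.599)/√[0.989151·(1/52 + 1/8)] = -0.9425
df = n₁ + n₂ − 2 = 58
Two-sided p-value ≈ 0.350
Since p ≈ 0.350 > α = 0.025, fail to reject H0; the evidence is not statistically significant.

t = -0.9425, df = 58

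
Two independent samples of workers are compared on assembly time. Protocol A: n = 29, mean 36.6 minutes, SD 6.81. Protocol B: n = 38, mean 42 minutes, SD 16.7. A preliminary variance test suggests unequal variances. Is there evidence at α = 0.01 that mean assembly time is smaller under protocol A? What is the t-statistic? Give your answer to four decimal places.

-1.8062

Let group 1 = protocol A, group 2 = protocol B. H0: μ_1 = μ_2; H1: μ_1 < μ_2 (Welch's two-sample t-test, left-tailed).
t = (x̄_1 − x̄_2)/√(s_1²/n_1 + s_2²/n_2) = (36.6 − 42)/√(6.81²/29 + 16.7²/38) = -1.8062
Welch–Satterthwaite df ≈ 51.64
p-value = P(T ≤ -1.8062) ≈ 0.0384
Since p ≈ 0.0384 > α = 0.01, fail to reject H0; the evidence is not statistically significant.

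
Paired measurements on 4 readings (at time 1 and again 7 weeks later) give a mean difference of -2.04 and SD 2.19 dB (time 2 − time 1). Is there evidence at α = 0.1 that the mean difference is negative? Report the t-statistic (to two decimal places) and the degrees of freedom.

H0: μ_d = 0; H1: μ_d < 0 (paired t-test on the differences, left-tailed).
t = d̄/(s_d/√n) = -2.04/(2.19/√4) = -1.86
df = n − 1 = 3
p-value = P(T ≤ -1.86) ≈ 0.080
Since p ≈ 0.080 < α = 0.1, reject H0; the evidence is statistically significant.

t = -1.86, df = 3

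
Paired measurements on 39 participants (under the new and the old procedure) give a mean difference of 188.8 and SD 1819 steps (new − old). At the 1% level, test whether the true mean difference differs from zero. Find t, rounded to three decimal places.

H0: μ_d = 0; H1: μ_d ≠ 0 (paired t-test on the differences, two-sided).
t = d̄/(s_d/√n) = 188.8/(1819/√39) = 0.648
df = n − 1 = 38
Two-sided p-value ≈ 0.521
Since p ≈ 0.521 > α = 0.01, fail to reject H0; the data do not provide sufficient evidence against H0.

0.648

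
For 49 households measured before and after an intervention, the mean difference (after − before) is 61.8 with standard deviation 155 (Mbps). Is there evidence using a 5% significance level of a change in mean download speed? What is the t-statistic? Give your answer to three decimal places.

2.791

H0: μ_d = 0; H1: μ_d ≠ 0 (paired t-test on the differences, two-sided).
t = d̄/(s_d/√n) = 61.8/(155/√49) = 2.791
df = n − 1 = 48
Two-sided p-value ≈ 0.008
Since p ≈ 0.008 < α = 0.05, reject H0; the data support H1.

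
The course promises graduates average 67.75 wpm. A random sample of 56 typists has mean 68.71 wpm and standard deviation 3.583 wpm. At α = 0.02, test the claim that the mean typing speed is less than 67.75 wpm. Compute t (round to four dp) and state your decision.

H0: μ = 67.75; H1: μ < 67.75 (one-sample t-test, left-tailed).
t = (x̄ − μ₀)/(s/√n) = (68.71 − 67.75)/(3.583/√56) = 2.0050
df = n − 1 = 55
p-value = P(T ≤ 2.0050) ≈ 0.975
Since p ≈ 0.975 > α = 0.02, fail to reject H0; the data do not provide sufficient evidence against H0.

t = 2.0050; fail to reject H0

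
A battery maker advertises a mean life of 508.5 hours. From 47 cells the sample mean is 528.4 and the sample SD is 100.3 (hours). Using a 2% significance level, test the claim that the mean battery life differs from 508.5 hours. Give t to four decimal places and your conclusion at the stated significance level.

t = 1.3602; fail to reject H0

H0: μ = 508.5; H1: μ ≠ 508.5 (one-sample t-test, two-sided).
t = (x̄ − μ₀)/(s/√n) = (528.4 − 508.5)/(100.3/√47) = 1.3602
df = n − 1 = 46
Two-sided p-value ≈ 0.1804
Since p ≈ 0.1804 > α = 0.02, fail to reject H0; the evidence is not statistically significant.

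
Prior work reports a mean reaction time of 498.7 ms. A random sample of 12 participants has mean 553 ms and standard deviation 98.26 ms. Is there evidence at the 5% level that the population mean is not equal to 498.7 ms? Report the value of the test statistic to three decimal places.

1.914

H0: μ = 498.7; H1: μ ≠ 498.7 (one-sample t-test, two-sided).
t = (x̄ − μ₀)/(s/√n) = (553 − 498.7)/(98.26/√12) = 1.914
df = n − 1 = 11
Two-sided p-value ≈ 0.0819
Since p ≈ 0.0819 > α = 0.05, fail to reject H0; the evidence is not statistically significant.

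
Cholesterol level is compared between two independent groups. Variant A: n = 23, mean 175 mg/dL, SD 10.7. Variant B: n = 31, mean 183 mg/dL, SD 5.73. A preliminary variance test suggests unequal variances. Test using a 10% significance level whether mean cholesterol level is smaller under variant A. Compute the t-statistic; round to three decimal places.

-3.256

Let group 1 = variant A, group 2 = variant B. H0: μ_1 = μ_2; H1: μ_1 < μ_2 (Welch's two-sample t-test, left-tailed).
t = (x̄_1 − x̄_2)/√(s_1²/n_1 + s_2²/n_2) = (175 − 183)/√(10.7²/23 + 5.73²/31) = -3.256
Welch–Satterthwaite df ≈ 31.32
p-value = P(T ≤ -3.256) ≈ 0.0014
Since p ≈ 0.0014 < α = 0.1, reject H0; the evidence is statistically significant.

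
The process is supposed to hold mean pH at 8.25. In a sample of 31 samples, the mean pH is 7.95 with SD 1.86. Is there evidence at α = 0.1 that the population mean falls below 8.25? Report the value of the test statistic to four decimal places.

-0.8980

H0: μ = 8.25; H1: μ < 8.25 (one-sample t-test, left-tailed).
t = (x̄ − μ₀)/(s/√n) = (7.95 − 8.25)/(1.86/√31) = -0.8980
df = n − 1 = 30
p-value = P(T ≤ -0.8980) ≈ 0.1882
Since p ≈ 0.1882 > α = 0.1, fail to reject H0; the evidence is not statistically significant.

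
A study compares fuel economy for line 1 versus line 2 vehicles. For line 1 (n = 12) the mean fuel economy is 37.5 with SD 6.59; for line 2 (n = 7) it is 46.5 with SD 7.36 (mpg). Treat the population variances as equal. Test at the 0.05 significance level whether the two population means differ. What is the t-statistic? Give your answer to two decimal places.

Let group 1 = line 1, group 2 = line 2. H0: μ_1 = μ_2; H1: μ_1 ≠ μ_2 (two-sample pooled-variance t-test, two-sided).
s_p² = [(12−1)·6.59² + (7−1)·7.36²]/(12+7−2) = 47.2192
t = (37.5 − 46.5)/√[47.2192·(1/12 + 1/7)] = -2.75
df = n₁ + n₂ − 2 = 17
Two-sided p-value ≈ 0.014
Since p ≈ 0.014 < α = 0.05, reject H0; the evidence is statistically significant.

-2.75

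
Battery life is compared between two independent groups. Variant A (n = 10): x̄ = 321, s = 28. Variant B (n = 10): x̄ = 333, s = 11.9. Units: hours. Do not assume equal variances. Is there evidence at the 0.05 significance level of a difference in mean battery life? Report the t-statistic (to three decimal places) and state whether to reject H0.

t = -1.247; fail to reject H0

Let group 1 = variant A, group 2 = variant B. H0: μ_1 = μ_2; H1: μ_1 ≠ μ_2 (Welch's two-sample t-test, two-sided).
t = (x̄_1 − x̄_2)/√(s_1²/n_1 + s_2²/n_2) = (321 − 333)/√(28²/10 + 11.9²/10) = -1.247
Welch–Satterthwaite df ≈ 12.15
Two-sided p-value ≈ 0.2358
Since p ≈ 0.2358 > α = 0.05, fail to reject H0; the evidence is not statistically significant.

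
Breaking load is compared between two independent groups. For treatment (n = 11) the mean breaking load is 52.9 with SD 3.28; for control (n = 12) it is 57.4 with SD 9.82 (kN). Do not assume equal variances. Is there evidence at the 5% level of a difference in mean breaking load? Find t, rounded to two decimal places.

Let group 1 = treatment, group 2 = control. H0: μ_1 = μ_2; H1: μ_1 ≠ μ_2 (Welch's two-sample t-test, two-sided).
t = (x̄_1 − x̄_2)/√(s_1²/n_1 + s_2²/n_2) = (52.9 − 57.4)/√(3.28²/11 + 9.82²/12) = -1.50
Welch–Satterthwaite df ≈ 13.62
Two-sided p-value ≈ 0.1567
Since p ≈ 0.1567 > α = 0.05, fail to reject H0; the evidence is not statistically significant.

-1.50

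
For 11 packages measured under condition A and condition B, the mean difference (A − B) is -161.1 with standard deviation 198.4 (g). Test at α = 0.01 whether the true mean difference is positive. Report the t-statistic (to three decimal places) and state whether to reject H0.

t = -2.693; fail to reject H0

H0: μ_d = 0; H1: μ_d > 0 (paired t-test on the differences, right-tailed).
t = d̄/(s_d/√n) = -161.1/(198.4/√11) = -2.693
df = n − 1 = 10
p-value = P(T ≥ -2.693) ≈ 0.9887
Since p ≈ 0.9887 > α = 0.01, fail to reject H0; the data do not provide sufficient evidence against H0.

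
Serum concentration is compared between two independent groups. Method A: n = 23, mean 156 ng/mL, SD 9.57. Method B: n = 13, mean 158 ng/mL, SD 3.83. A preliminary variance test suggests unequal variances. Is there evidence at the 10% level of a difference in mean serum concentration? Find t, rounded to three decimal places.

-0.885

Let group 1 = method A, group 2 = method B. H0: μ_1 = μ_2; H1: μ_1 ≠ μ_2 (Welch's two-sample t-test, two-sided).
t = (x̄_1 − x̄_2)/√(s_1²/n_1 + s_2²/n_2) = (156 − 158)/√(9.57²/23 + 3.83²/13) = -0.885
Welch–Satterthwaite df ≈ 31.59
Two-sided p-value ≈ 0.383
Since p ≈ 0.383 > α = 0.1, fail to reject H0; the data do not provide sufficient evidence against H0.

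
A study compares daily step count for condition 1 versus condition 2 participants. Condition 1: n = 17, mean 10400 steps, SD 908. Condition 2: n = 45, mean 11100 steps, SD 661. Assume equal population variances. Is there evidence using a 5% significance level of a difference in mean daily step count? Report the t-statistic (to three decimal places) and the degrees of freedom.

t = -3.345, df = 60

Let group 1 = condition 1, group 2 = condition 2. H0: μ_1 = μ_2; H1: μ_1 ≠ μ_2 (two-sample pooled-variance t-test, two-sided).
s_p² = [(17−1)·908² + (45−1)·661²]/(17+45−2) = 540266
t = (10400 − 11100)/√[540266·(1/17 + 1/45)] = -3.345
df = n₁ + n₂ − 2 = 60
Two-sided p-value ≈ 0.001
Since p ≈ 0.001 < α = 0.05, reject H0; the evidence is statistically significant.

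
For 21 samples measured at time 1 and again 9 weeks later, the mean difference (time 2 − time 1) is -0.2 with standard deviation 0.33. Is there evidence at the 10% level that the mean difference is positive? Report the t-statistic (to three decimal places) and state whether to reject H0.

H0: μ_d = 0; H1: μ_d > 0 (paired t-test on the differences, right-tailed).
t = d̄/(s_d/√n) = -0.2/(0.33/√21) = -2.777
df = n − 1 = 20
p-value = P(T ≥ -2.777) ≈ 0.9942
Since p ≈ 0.9942 > α = 0.1, fail to reject H0; the data do not provide sufficient evidence against H0.

t = -2.777; fail to reject H0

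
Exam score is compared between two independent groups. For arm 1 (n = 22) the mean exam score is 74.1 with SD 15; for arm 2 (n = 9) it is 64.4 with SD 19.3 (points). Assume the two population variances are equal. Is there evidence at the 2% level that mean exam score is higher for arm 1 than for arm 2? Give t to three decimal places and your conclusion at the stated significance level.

t = 1.504; fail to reject H0

Let group 1 = arm 1, group 2 = arm 2. H0: μ_1 = μ_2; H1: μ_1 > μ_2 (two-sample pooled-variance t-test, right-tailed).
s_p² = [(22−1)·15² + (9−1)·19.3²]/(22+9−2) = 265.687
t = (74.1 − 64.4)/√[265.687·(1/22 + 1/9)] = 1.504
df = n₁ + n₂ − 2 = 29
p-value = P(T ≥ 1.504) ≈ 0.072
Since p ≈ 0.072 > α = 0.02, fail to reject H0; the data do not provide sufficient evidence against H0.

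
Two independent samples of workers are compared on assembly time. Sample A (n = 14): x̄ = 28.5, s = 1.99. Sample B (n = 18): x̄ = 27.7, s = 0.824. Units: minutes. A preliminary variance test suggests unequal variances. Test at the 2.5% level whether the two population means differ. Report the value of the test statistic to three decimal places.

1.413

Let group 1 = sample A, group 2 = sample B. H0: μ_1 = μ_2; H1: μ_1 ≠ μ_2 (Welch's two-sample t-test, two-sided).
t = (x̄_1 − x̄_2)/√(s_1²/n_1 + s_2²/n_2) = (28.5 − 27.7)/√(1.99²/14 + 0.824²/18) = 1.413
Welch–Satterthwaite df ≈ 16.47
Two-sided p-value ≈ 0.1763
Since p ≈ 0.1763 > α = 0.025, fail to reject H0; the data do not provide sufficient evidence against H0.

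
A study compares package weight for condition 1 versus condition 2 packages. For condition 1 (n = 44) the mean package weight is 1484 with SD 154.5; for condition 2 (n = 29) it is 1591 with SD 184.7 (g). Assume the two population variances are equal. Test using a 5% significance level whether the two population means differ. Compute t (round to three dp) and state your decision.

Let group 1 = condition 1, group 2 = condition 2. H0: μ_1 = μ_2; H1: μ_1 ≠ μ_2 (two-sample pooled-variance t-test, two-sided).
s_p² = [(44−1)·154.5² + (29−1)·184.7²]/(44+29−2) = 27910.1
t = (1484 − 1591)/√[27910.1·(1/44 + 1/29)] = -2.678
df = n₁ + n₂ − 2 = 71
Two-sided p-value ≈ 0.0092
Since p ≈ 0.0092 < α = 0.05, reject H0; the data support H1.

t = -2.678; reject H0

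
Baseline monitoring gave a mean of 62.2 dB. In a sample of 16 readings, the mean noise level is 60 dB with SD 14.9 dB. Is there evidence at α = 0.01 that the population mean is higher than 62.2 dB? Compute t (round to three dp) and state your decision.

t = -0.591; fail to reject H0

H0: μ = 62.2; H1: μ > 62.2 (one-sample t-test, right-tailed).
t = (x̄ − μ₀)/(s/√n) = (60 − 62.2)/(14.9/√16) = -0.591
df = n − 1 = 15
p-value = P(T ≥ -0.591) ≈ 0.7182
Since p ≈ 0.7182 > α = 0.01, fail to reject H0; the evidence is not statistically significant.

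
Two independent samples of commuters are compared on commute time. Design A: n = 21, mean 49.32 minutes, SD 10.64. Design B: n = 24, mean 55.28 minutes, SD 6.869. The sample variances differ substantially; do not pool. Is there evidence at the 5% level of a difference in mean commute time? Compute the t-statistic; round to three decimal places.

-2.197

Let group 1 = design A, group 2 = design B. H0: μ_1 = μ_2; H1: μ_1 ≠ μ_2 (Welch's two-sample t-test, two-sided).
t = (x̄_1 − x̄_2)/√(s_1²/n_1 + s_2²/n_2) = (49.32 − 55.28)/√(10.64²/21 + 6.869²/24) = -2.197
Welch–Satterthwaite df ≈ 33.39
Two-sided p-value ≈ 0.0350
Since p ≈ 0.0350 < α = 0.05, reject H0; the data support H1.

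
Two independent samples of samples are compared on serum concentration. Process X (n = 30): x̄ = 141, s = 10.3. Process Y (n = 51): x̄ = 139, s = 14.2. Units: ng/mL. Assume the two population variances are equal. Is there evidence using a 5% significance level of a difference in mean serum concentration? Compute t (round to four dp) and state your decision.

t = 0.6735; fail to reject H0

Let group 1 = process X, group 2 = process Y. H0: μ_1 = μ_2; H1: μ_1 ≠ μ_2 (two-sample pooled-variance t-test, two-sided).
s_p² = [(30−1)·10.3² + (51−1)·14.2²]/(30+51−2) = 166.565
t = (141 − 139)/√[166.565·(1/30 + 1/51)] = 0.6735
df = n₁ + n₂ − 2 = 79
Two-sided p-value ≈ 0.5026
Since p ≈ 0.5026 > α = 0.05, fail to reject H0; the evidence is not statistically significant.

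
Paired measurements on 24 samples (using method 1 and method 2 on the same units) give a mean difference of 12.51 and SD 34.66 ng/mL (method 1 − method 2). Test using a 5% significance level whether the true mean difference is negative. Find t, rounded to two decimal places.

1.77

H0: μ_d = 0; H1: μ_d < 0 (paired t-test on the differences, left-tailed).
t = d̄/(s_d/√n) = 12.51/(34.66/√24) = 1.77
df = n − 1 = 23
p-value = P(T ≤ 1.77) ≈ 0.955
Since p ≈ 0.955 > α = 0.05, fail to reject H0; the evidence is not statistically significant.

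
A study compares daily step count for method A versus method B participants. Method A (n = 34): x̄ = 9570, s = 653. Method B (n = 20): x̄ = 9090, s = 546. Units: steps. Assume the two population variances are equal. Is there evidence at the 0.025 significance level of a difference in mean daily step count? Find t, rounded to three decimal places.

Let group 1 = method A, group 2 = method B. H0: μ_1 = μ_2; H1: μ_1 ≠ μ_2 (two-sample pooled-variance t-test, two-sided).
s_p² = [(34−1)·653² + (20−1)·546²]/(34+20−2) = 379533
t = (9570 − 9090)/√[379533·(1/34 + 1/20)] = 2.765
df = n₁ + n₂ − 2 = 52
Two-sided p-value ≈ 0.0079
Since p ≈ 0.0079 < α = 0.025, reject H0; the data support H1.

2.765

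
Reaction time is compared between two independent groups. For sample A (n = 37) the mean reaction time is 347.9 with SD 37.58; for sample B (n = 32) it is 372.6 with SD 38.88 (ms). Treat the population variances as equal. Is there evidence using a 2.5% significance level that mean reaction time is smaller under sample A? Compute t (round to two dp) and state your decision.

Let group 1 = sample A, group 2 = sample B. H0: μ_1 = μ_2; H1: μ_1 < μ_2 (two-sample pooled-variance t-test, left-tailed).
s_p² = [(37−1)·37.58² + (32−1)·38.88²]/(37+32−2) = 1458.25
t = (347.9 − 372.6)/√[1458.25·(1/37 + 1/32)] = -2.68
df = n₁ + n₂ − 2 = 67
p-value = P(T ≤ -2.68) ≈ 0.0046
Since p ≈ 0.0046 < α = 0.025, reject H0; the data support H1.

t = -2.68; reject H0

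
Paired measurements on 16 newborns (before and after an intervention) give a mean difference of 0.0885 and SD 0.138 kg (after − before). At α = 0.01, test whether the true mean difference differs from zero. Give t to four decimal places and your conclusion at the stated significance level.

t = 2.5652; fail to reject H0

H0: μ_d = 0; H1: μ_d ≠ 0 (paired t-test on the differences, two-sided).
t = d̄/(s_d/√n) = 0.0885/(0.138/√16) = 2.5652
df = n − 1 = 15
Two-sided p-value ≈ 0.022
Since p ≈ 0.022 > α = 0.01, fail to reject H0; the data do not provide sufficient evidence against H0.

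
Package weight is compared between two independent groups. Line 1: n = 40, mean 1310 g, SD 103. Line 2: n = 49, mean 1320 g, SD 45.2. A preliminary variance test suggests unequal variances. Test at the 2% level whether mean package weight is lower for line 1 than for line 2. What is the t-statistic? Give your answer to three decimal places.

-0.571

Let group 1 = line 1, group 2 = line 2. H0: μ_1 = μ_2; H1: μ_1 < μ_2 (Welch's two-sample t-test, left-tailed).
t = (x̄_1 − x̄_2)/√(s_1²/n_1 + s_2²/n_2) = (1310 − 1320)/√(103²/40 + 45.2²/49) = -0.571
Welch–Satterthwaite df ≈ 51.20
p-value = P(T ≤ -0.571) ≈ 0.285
Since p ≈ 0.285 > α = 0.02, fail to reject H0; the evidence is not statistically significant.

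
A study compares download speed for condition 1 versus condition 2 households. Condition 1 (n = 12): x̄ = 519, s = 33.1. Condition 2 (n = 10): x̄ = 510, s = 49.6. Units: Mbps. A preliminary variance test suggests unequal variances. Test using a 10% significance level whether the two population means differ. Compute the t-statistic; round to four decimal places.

Let group 1 = condition 1, group 2 = condition 2. H0: μ_1 = μ_2; H1: μ_1 ≠ μ_2 (Welch's two-sample t-test, two-sided).
t = (x̄_1 − x̄_2)/√(s_1²/n_1 + s_2²/n_2) = (519 − 510)/√(33.1²/12 + 49.6²/10) = 0.4900
Welch–Satterthwaite df ≈ 15.21
Two-sided p-value ≈ 0.631
Since p ≈ 0.631 > α = 0.1, fail to reject H0; the evidence is not statistically significant.

0.4900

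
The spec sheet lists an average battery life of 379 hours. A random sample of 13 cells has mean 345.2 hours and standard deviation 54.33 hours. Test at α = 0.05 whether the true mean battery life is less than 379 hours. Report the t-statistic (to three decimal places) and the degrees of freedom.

t = -2.243, df = 12

H0: μ = 379; H1: μ < 379 (one-sample t-test, left-tailed).
t = (x̄ − μ₀)/(s/√n) = (345.2 − 379)/(54.33/√13) = -2.243
df = n − 1 = 12
p-value = P(T ≤ -2.243) ≈ 0.0223
Since p ≈ 0.0223 < α = 0.05, reject H0; the evidence is statistically significant.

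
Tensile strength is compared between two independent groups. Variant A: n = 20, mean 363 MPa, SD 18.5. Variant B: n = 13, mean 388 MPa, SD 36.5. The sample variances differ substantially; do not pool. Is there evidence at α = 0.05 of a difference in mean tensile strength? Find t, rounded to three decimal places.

-2.286

Let group 1 = variant A, group 2 = variant B. H0: μ_1 = μ_2; H1: μ_1 ≠ μ_2 (Welch's two-sample t-test, two-sided).
t = (x̄_1 − x̄_2)/√(s_1²/n_1 + s_2²/n_2) = (363 − 388)/√(18.5²/20 + 36.5²/13) = -2.286
Welch–Satterthwaite df ≈ 16.06
Two-sided p-value ≈ 0.036
Since p ≈ 0.036 < α = 0.05, reject H0; the data support H1.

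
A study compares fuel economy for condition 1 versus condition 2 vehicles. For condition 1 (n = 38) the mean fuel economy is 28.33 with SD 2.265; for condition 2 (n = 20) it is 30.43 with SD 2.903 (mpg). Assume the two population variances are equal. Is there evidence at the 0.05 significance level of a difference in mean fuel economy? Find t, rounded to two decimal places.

-3.04

Let group 1 = condition 1, group 2 = condition 2. H0: μ_1 = μ_2; H1: μ_1 ≠ μ_2 (two-sample pooled-variance t-test, two-sided).
s_p² = [(38−1)·2.265² + (20−1)·2.903²]/(38+20−2) = 6.24891
t = (28.33 − 30.43)/√[6.24891·(1/38 + 1/20)] = -3.04
df = n₁ + n₂ − 2 = 56
Two-sided p-value ≈ 0.004
Since p ≈ 0.004 < α = 0.05, reject H0; the evidence is statistically significant.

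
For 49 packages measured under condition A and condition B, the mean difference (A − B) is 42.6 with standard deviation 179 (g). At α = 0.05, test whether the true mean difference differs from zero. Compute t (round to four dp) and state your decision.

H0: μ_d = 0; H1: μ_d ≠ 0 (paired t-test on the differences, two-sided).
t = d̄/(s_d/√n) = 42.6/(179/√49) = 1.6659
df = n − 1 = 48
Two-sided p-value ≈ 0.1022
Since p ≈ 0.1022 > α = 0.05, fail to reject H0; the data do not provide sufficient evidence against H0.

t = 1.6659; fail to reject H0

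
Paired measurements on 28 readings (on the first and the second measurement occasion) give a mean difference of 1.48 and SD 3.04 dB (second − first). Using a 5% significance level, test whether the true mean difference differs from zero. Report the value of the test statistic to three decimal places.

H0: μ_d = 0; H1: μ_d ≠ 0 (paired t-test on the differences, two-sided).
t = d̄/(s_d/√n) = 1.48/(3.04/√28) = 2.576
df = n − 1 = 27
Two-sided p-value ≈ 0.016
Since p ≈ 0.016 < α = 0.05, reject H0; the evidence is statistically significant.

2.576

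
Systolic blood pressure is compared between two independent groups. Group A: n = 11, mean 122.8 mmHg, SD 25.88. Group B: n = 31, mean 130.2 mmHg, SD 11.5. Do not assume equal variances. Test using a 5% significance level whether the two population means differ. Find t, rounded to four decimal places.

Let group 1 = group A, group 2 = group B. H0: μ_1 = μ_2; H1: μ_1 ≠ μ_2 (Welch's two-sample t-test, two-sided).
t = (x̄_1 − x̄_2)/√(s_1²/n_1 + s_2²/n_2) = (122.8 − 130.2)/√(25.88²/11 + 11.5²/31) = -0.9168
Welch–Satterthwaite df ≈ 11.43
Two-sided p-value ≈ 0.378
Since p ≈ 0.378 > α = 0.05, fail to reject H0; the data do not provide sufficient evidence against H0.

-0.9168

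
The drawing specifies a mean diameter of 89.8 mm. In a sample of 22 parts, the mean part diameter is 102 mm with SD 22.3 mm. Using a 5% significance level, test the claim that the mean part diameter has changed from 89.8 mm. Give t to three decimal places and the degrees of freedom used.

t = 2.566, df = 21

H0: μ = 89.8; H1: μ ≠ 89.8 (one-sample t-test, two-sided).
t = (x̄ − μ₀)/(s/√n) = (102 − 89.8)/(22.3/√22) = 2.566
df = n − 1 = 21
Two-sided p-value ≈ 0.018
Since p ≈ 0.018 < α = 0.05, reject H0; the data support H1.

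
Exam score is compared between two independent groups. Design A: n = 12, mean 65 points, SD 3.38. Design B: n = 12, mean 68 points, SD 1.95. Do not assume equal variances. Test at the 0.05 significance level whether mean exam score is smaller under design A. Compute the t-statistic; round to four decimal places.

-2.6632

Let group 1 = design A, group 2 = design B. H0: μ_1 = μ_2; H1: μ_1 < μ_2 (Welch's two-sample t-test, left-tailed).
t = (x̄_1 − x̄_2)/√(s_1²/n_1 + s_2²/n_2) = (65 − 68)/√(3.38²/12 + 1.95²/12) = -2.6632
Welch–Satterthwaite df ≈ 17.59
p-value = P(T ≤ -2.6632) ≈ 0.008
Since p ≈ 0.008 < α = 0.05, reject H0; the data support H1.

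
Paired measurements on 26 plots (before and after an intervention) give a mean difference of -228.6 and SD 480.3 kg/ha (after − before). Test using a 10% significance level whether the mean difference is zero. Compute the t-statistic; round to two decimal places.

-2.43

H0: μ_d = 0; H1: μ_d ≠ 0 (paired t-test on the differences, two-sided).
t = d̄/(s_d/√n) = -228.6/(480.3/√26) = -2.43
df = n − 1 = 25
Two-sided p-value ≈ 0.0228
Since p ≈ 0.0228 < α = 0.1, reject H0; the data support H1.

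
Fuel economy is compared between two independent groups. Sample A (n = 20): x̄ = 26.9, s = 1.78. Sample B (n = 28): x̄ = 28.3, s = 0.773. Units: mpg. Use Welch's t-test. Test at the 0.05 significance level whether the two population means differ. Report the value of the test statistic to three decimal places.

-3.302

Let group 1 = sample A, group 2 = sample B. H0: μ_1 = μ_2; H1: μ_1 ≠ μ_2 (Welch's two-sample t-test, two-sided).
t = (x̄_1 − x̄_2)/√(s_1²/n_1 + s_2²/n_2) = (26.9 − 28.3)/√(1.78²/20 + 0.773²/28) = -3.302
Welch–Satterthwaite df ≈ 24.16
Two-sided p-value ≈ 0.003
Since p ≈ 0.003 < α = 0.05, reject H0; the data support H1.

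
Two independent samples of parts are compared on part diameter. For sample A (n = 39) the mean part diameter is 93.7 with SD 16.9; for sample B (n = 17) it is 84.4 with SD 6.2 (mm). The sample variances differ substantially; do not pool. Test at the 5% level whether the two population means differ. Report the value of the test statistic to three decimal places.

3.004

Let group 1 = sample A, group 2 = sample B. H0: μ_1 = μ_2; H1: μ_1 ≠ μ_2 (Welch's two-sample t-test, two-sided).
t = (x̄_1 − x̄_2)/√(s_1²/n_1 + s_2²/n_2) = (93.7 − 84.4)/√(16.9²/39 + 6.2²/17) = 3.004
Welch–Satterthwaite df ≈ 53.07
Two-sided p-value ≈ 0.004
Since p ≈ 0.004 < α = 0.05, reject H0; the evidence is statistically significant.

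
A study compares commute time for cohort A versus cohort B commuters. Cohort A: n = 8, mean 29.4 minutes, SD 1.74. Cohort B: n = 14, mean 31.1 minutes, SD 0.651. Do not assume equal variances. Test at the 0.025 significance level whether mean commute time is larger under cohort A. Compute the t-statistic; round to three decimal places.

Let group 1 = cohort A, group 2 = cohort B. H0: μ_1 = μ_2; H1: μ_1 > μ_2 (Welch's two-sample t-test, right-tailed).
t = (x̄_1 − x̄_2)/√(s_1²/n_1 + s_2²/n_2) = (29.4 − 31.1)/√(1.74²/8 + 0.651²/14) = -2.659
Welch–Satterthwaite df ≈ 8.14
p-value = P(T ≥ -2.659) ≈ 0.986
Since p ≈ 0.986 > α = 0.025, fail to reject H0; the data do not provide sufficient evidence against H0.

-2.659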